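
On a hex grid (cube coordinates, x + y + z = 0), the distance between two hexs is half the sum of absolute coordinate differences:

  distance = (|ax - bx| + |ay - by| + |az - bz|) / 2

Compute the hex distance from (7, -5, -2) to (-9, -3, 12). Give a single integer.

Answer: 16

Derivation:
|ax - bx| = |7 - (-9)| = 16
|ay - by| = |-5 - (-3)| = 2
|az - bz| = |-2 - 12| = 14
distance = (16 + 2 + 14) / 2 = 32 / 2 = 16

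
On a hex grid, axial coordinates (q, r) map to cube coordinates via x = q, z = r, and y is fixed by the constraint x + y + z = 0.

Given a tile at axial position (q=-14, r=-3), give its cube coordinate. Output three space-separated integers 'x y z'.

Answer: -14 17 -3

Derivation:
x = q = -14
z = r = -3
y = -x - z = -(-14) - (-3) = 17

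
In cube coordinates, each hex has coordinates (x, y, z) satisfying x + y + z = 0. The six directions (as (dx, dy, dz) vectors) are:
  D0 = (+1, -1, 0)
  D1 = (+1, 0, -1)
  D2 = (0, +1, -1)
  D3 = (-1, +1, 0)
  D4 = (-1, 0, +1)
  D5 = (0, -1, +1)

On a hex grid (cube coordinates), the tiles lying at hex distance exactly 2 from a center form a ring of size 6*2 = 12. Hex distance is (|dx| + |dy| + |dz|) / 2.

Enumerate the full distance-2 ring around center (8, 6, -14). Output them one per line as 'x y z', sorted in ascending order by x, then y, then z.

Walk ring at distance 2 from (8, 6, -14):
Start at center + D4*2 = (6, 6, -12)
  hex 0: (6, 6, -12)
  hex 1: (7, 5, -12)
  hex 2: (8, 4, -12)
  hex 3: (9, 4, -13)
  hex 4: (10, 4, -14)
  hex 5: (10, 5, -15)
  hex 6: (10, 6, -16)
  hex 7: (9, 7, -16)
  hex 8: (8, 8, -16)
  hex 9: (7, 8, -15)
  hex 10: (6, 8, -14)
  hex 11: (6, 7, -13)
Sorted: 12 hexes.

Answer: 6 6 -12
6 7 -13
6 8 -14
7 5 -12
7 8 -15
8 4 -12
8 8 -16
9 4 -13
9 7 -16
10 4 -14
10 5 -15
10 6 -16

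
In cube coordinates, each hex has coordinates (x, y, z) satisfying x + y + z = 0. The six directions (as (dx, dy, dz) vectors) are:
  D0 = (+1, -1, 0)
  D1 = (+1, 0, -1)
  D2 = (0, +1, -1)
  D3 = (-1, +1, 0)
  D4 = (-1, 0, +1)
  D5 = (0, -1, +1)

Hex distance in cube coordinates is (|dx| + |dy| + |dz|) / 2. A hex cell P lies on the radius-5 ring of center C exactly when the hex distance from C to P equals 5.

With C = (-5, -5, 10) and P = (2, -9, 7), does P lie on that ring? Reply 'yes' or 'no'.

|px - cx| = |2 - (-5)| = 7
|py - cy| = |-9 - (-5)| = 4
|pz - cz| = |7 - 10| = 3
distance = (7+4+3)/2 = 14/2 = 7
radius = 5; distance != radius -> no

Answer: no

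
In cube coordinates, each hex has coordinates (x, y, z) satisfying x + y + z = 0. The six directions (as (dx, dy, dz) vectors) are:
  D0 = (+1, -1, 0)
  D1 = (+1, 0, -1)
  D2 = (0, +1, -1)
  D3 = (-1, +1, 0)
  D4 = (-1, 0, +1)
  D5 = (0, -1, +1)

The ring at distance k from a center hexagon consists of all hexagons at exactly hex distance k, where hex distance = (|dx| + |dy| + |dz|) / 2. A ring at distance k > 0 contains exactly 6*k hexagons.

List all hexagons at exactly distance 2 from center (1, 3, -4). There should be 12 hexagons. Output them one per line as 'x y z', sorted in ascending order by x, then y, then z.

Answer: -1 3 -2
-1 4 -3
-1 5 -4
0 2 -2
0 5 -5
1 1 -2
1 5 -6
2 1 -3
2 4 -6
3 1 -4
3 2 -5
3 3 -6

Derivation:
Walk ring at distance 2 from (1, 3, -4):
Start at center + D4*2 = (-1, 3, -2)
  hex 0: (-1, 3, -2)
  hex 1: (0, 2, -2)
  hex 2: (1, 1, -2)
  hex 3: (2, 1, -3)
  hex 4: (3, 1, -4)
  hex 5: (3, 2, -5)
  hex 6: (3, 3, -6)
  hex 7: (2, 4, -6)
  hex 8: (1, 5, -6)
  hex 9: (0, 5, -5)
  hex 10: (-1, 5, -4)
  hex 11: (-1, 4, -3)
Sorted: 12 hexes.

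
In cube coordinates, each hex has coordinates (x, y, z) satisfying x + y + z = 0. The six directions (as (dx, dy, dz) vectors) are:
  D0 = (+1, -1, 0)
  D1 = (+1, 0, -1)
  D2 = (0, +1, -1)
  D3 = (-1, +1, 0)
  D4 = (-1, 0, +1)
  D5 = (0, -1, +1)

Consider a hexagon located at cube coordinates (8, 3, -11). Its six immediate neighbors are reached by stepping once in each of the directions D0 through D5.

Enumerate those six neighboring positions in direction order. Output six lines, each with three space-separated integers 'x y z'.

Center: (8, 3, -11). Add each direction:
  D0: (8, 3, -11) + (1, -1, 0) = (9, 2, -11)
  D1: (8, 3, -11) + (1, 0, -1) = (9, 3, -12)
  D2: (8, 3, -11) + (0, 1, -1) = (8, 4, -12)
  D3: (8, 3, -11) + (-1, 1, 0) = (7, 4, -11)
  D4: (8, 3, -11) + (-1, 0, 1) = (7, 3, -10)
  D5: (8, 3, -11) + (0, -1, 1) = (8, 2, -10)

Answer: 9 2 -11
9 3 -12
8 4 -12
7 4 -11
7 3 -10
8 2 -10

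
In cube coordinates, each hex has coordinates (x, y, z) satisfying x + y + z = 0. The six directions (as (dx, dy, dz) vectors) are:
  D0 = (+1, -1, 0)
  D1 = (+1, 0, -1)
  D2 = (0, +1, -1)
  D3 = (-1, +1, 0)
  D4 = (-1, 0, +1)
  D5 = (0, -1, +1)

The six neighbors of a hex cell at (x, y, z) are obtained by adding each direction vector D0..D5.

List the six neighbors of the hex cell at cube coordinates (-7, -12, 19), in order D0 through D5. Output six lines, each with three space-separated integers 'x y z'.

Center: (-7, -12, 19). Add each direction:
  D0: (-7, -12, 19) + (1, -1, 0) = (-6, -13, 19)
  D1: (-7, -12, 19) + (1, 0, -1) = (-6, -12, 18)
  D2: (-7, -12, 19) + (0, 1, -1) = (-7, -11, 18)
  D3: (-7, -12, 19) + (-1, 1, 0) = (-8, -11, 19)
  D4: (-7, -12, 19) + (-1, 0, 1) = (-8, -12, 20)
  D5: (-7, -12, 19) + (0, -1, 1) = (-7, -13, 20)

Answer: -6 -13 19
-6 -12 18
-7 -11 18
-8 -11 19
-8 -12 20
-7 -13 20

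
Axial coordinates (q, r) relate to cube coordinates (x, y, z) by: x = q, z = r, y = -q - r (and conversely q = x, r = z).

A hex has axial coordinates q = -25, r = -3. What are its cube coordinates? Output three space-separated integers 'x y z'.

x = q = -25
z = r = -3
y = -x - z = -(-25) - (-3) = 28

Answer: -25 28 -3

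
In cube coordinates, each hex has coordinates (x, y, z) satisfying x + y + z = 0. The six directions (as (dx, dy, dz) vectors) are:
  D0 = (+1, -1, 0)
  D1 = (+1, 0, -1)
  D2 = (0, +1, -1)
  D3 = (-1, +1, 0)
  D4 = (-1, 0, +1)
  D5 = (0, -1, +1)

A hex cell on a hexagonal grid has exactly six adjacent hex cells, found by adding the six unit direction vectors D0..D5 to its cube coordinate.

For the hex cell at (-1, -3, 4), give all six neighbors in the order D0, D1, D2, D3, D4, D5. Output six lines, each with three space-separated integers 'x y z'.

Answer: 0 -4 4
0 -3 3
-1 -2 3
-2 -2 4
-2 -3 5
-1 -4 5

Derivation:
Center: (-1, -3, 4). Add each direction:
  D0: (-1, -3, 4) + (1, -1, 0) = (0, -4, 4)
  D1: (-1, -3, 4) + (1, 0, -1) = (0, -3, 3)
  D2: (-1, -3, 4) + (0, 1, -1) = (-1, -2, 3)
  D3: (-1, -3, 4) + (-1, 1, 0) = (-2, -2, 4)
  D4: (-1, -3, 4) + (-1, 0, 1) = (-2, -3, 5)
  D5: (-1, -3, 4) + (0, -1, 1) = (-1, -4, 5)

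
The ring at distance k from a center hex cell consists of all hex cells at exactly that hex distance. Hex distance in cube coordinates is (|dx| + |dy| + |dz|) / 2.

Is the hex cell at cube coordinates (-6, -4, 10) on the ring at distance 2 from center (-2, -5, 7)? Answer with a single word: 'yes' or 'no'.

|px - cx| = |-6 - (-2)| = 4
|py - cy| = |-4 - (-5)| = 1
|pz - cz| = |10 - 7| = 3
distance = (4+1+3)/2 = 8/2 = 4
radius = 2; distance != radius -> no

Answer: no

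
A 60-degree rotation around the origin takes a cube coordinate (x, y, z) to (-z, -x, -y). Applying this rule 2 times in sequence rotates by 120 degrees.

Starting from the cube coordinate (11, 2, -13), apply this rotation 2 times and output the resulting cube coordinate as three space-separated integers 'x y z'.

Answer: 2 -13 11

Derivation:
Start: (11, 2, -13)
Step 1: (11, 2, -13) -> (-(-13), -(11), -(2)) = (13, -11, -2)
Step 2: (13, -11, -2) -> (-(-2), -(13), -(-11)) = (2, -13, 11)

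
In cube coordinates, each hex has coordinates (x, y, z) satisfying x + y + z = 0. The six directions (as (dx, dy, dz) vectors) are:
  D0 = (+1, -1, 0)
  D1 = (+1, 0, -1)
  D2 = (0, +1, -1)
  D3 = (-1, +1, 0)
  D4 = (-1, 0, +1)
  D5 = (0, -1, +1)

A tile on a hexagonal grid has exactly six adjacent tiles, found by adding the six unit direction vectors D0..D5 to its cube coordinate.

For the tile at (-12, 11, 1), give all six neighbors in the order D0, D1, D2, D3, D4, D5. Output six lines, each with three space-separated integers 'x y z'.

Center: (-12, 11, 1). Add each direction:
  D0: (-12, 11, 1) + (1, -1, 0) = (-11, 10, 1)
  D1: (-12, 11, 1) + (1, 0, -1) = (-11, 11, 0)
  D2: (-12, 11, 1) + (0, 1, -1) = (-12, 12, 0)
  D3: (-12, 11, 1) + (-1, 1, 0) = (-13, 12, 1)
  D4: (-12, 11, 1) + (-1, 0, 1) = (-13, 11, 2)
  D5: (-12, 11, 1) + (0, -1, 1) = (-12, 10, 2)

Answer: -11 10 1
-11 11 0
-12 12 0
-13 12 1
-13 11 2
-12 10 2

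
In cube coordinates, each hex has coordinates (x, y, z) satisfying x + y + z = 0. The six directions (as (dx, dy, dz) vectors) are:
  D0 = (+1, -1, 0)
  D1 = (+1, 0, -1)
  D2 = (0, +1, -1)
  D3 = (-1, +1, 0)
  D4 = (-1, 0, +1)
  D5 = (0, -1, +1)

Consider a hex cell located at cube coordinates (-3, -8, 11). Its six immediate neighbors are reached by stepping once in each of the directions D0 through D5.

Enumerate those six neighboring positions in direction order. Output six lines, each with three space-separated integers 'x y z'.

Center: (-3, -8, 11). Add each direction:
  D0: (-3, -8, 11) + (1, -1, 0) = (-2, -9, 11)
  D1: (-3, -8, 11) + (1, 0, -1) = (-2, -8, 10)
  D2: (-3, -8, 11) + (0, 1, -1) = (-3, -7, 10)
  D3: (-3, -8, 11) + (-1, 1, 0) = (-4, -7, 11)
  D4: (-3, -8, 11) + (-1, 0, 1) = (-4, -8, 12)
  D5: (-3, -8, 11) + (0, -1, 1) = (-3, -9, 12)

Answer: -2 -9 11
-2 -8 10
-3 -7 10
-4 -7 11
-4 -8 12
-3 -9 12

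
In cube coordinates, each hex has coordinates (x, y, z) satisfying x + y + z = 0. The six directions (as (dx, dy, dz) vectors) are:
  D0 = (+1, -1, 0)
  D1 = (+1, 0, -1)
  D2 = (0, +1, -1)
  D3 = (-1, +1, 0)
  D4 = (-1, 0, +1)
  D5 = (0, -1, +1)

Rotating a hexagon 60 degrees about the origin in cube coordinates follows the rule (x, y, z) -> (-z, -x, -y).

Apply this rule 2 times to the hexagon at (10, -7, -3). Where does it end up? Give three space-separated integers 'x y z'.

Answer: -7 -3 10

Derivation:
Start: (10, -7, -3)
Step 1: (10, -7, -3) -> (-(-3), -(10), -(-7)) = (3, -10, 7)
Step 2: (3, -10, 7) -> (-(7), -(3), -(-10)) = (-7, -3, 10)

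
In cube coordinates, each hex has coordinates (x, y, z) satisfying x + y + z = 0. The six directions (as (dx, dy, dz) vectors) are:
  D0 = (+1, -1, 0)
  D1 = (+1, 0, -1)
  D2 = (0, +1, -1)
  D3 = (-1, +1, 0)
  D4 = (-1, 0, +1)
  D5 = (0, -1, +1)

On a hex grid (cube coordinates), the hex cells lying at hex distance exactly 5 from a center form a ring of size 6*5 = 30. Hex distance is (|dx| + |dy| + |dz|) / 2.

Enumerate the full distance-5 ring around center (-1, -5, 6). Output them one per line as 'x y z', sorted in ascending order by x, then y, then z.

Answer: -6 -5 11
-6 -4 10
-6 -3 9
-6 -2 8
-6 -1 7
-6 0 6
-5 -6 11
-5 0 5
-4 -7 11
-4 0 4
-3 -8 11
-3 0 3
-2 -9 11
-2 0 2
-1 -10 11
-1 0 1
0 -10 10
0 -1 1
1 -10 9
1 -2 1
2 -10 8
2 -3 1
3 -10 7
3 -4 1
4 -10 6
4 -9 5
4 -8 4
4 -7 3
4 -6 2
4 -5 1

Derivation:
Walk ring at distance 5 from (-1, -5, 6):
Start at center + D4*5 = (-6, -5, 11)
  hex 0: (-6, -5, 11)
  hex 1: (-5, -6, 11)
  hex 2: (-4, -7, 11)
  hex 3: (-3, -8, 11)
  hex 4: (-2, -9, 11)
  hex 5: (-1, -10, 11)
  hex 6: (0, -10, 10)
  hex 7: (1, -10, 9)
  hex 8: (2, -10, 8)
  hex 9: (3, -10, 7)
  hex 10: (4, -10, 6)
  hex 11: (4, -9, 5)
  hex 12: (4, -8, 4)
  hex 13: (4, -7, 3)
  hex 14: (4, -6, 2)
  hex 15: (4, -5, 1)
  hex 16: (3, -4, 1)
  hex 17: (2, -3, 1)
  hex 18: (1, -2, 1)
  hex 19: (0, -1, 1)
  hex 20: (-1, 0, 1)
  hex 21: (-2, 0, 2)
  hex 22: (-3, 0, 3)
  hex 23: (-4, 0, 4)
  hex 24: (-5, 0, 5)
  hex 25: (-6, 0, 6)
  hex 26: (-6, -1, 7)
  hex 27: (-6, -2, 8)
  hex 28: (-6, -3, 9)
  hex 29: (-6, -4, 10)
Sorted: 30 hexes.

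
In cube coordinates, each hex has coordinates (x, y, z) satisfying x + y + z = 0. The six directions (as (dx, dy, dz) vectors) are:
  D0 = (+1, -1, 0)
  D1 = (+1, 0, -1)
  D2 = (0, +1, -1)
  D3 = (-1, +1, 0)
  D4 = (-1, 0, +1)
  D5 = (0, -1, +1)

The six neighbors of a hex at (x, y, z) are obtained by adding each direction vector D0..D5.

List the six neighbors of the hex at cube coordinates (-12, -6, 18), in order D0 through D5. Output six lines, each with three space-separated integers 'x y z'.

Center: (-12, -6, 18). Add each direction:
  D0: (-12, -6, 18) + (1, -1, 0) = (-11, -7, 18)
  D1: (-12, -6, 18) + (1, 0, -1) = (-11, -6, 17)
  D2: (-12, -6, 18) + (0, 1, -1) = (-12, -5, 17)
  D3: (-12, -6, 18) + (-1, 1, 0) = (-13, -5, 18)
  D4: (-12, -6, 18) + (-1, 0, 1) = (-13, -6, 19)
  D5: (-12, -6, 18) + (0, -1, 1) = (-12, -7, 19)

Answer: -11 -7 18
-11 -6 17
-12 -5 17
-13 -5 18
-13 -6 19
-12 -7 19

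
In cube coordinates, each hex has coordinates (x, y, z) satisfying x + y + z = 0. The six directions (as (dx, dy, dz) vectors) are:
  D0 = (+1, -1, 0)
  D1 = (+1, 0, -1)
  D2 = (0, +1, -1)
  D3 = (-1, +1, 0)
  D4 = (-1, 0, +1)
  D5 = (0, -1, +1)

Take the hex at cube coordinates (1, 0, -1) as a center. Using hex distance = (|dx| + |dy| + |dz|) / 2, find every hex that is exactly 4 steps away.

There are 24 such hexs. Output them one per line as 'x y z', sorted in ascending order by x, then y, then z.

Walk ring at distance 4 from (1, 0, -1):
Start at center + D4*4 = (-3, 0, 3)
  hex 0: (-3, 0, 3)
  hex 1: (-2, -1, 3)
  hex 2: (-1, -2, 3)
  hex 3: (0, -3, 3)
  hex 4: (1, -4, 3)
  hex 5: (2, -4, 2)
  hex 6: (3, -4, 1)
  hex 7: (4, -4, 0)
  hex 8: (5, -4, -1)
  hex 9: (5, -3, -2)
  hex 10: (5, -2, -3)
  hex 11: (5, -1, -4)
  hex 12: (5, 0, -5)
  hex 13: (4, 1, -5)
  hex 14: (3, 2, -5)
  hex 15: (2, 3, -5)
  hex 16: (1, 4, -5)
  hex 17: (0, 4, -4)
  hex 18: (-1, 4, -3)
  hex 19: (-2, 4, -2)
  hex 20: (-3, 4, -1)
  hex 21: (-3, 3, 0)
  hex 22: (-3, 2, 1)
  hex 23: (-3, 1, 2)
Sorted: 24 hexes.

Answer: -3 0 3
-3 1 2
-3 2 1
-3 3 0
-3 4 -1
-2 -1 3
-2 4 -2
-1 -2 3
-1 4 -3
0 -3 3
0 4 -4
1 -4 3
1 4 -5
2 -4 2
2 3 -5
3 -4 1
3 2 -5
4 -4 0
4 1 -5
5 -4 -1
5 -3 -2
5 -2 -3
5 -1 -4
5 0 -5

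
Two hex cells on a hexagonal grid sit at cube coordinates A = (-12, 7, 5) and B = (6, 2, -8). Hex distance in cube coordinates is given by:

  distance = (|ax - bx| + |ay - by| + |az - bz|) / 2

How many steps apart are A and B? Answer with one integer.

|ax - bx| = |-12 - 6| = 18
|ay - by| = |7 - 2| = 5
|az - bz| = |5 - (-8)| = 13
distance = (18 + 5 + 13) / 2 = 36 / 2 = 18

Answer: 18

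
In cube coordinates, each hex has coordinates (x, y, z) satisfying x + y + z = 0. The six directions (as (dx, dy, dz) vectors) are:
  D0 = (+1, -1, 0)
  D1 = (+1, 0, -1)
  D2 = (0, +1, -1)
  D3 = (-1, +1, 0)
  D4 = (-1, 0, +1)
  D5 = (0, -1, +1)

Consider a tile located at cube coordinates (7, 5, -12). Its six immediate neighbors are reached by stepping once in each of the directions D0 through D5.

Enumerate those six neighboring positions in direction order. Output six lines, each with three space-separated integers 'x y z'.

Answer: 8 4 -12
8 5 -13
7 6 -13
6 6 -12
6 5 -11
7 4 -11

Derivation:
Center: (7, 5, -12). Add each direction:
  D0: (7, 5, -12) + (1, -1, 0) = (8, 4, -12)
  D1: (7, 5, -12) + (1, 0, -1) = (8, 5, -13)
  D2: (7, 5, -12) + (0, 1, -1) = (7, 6, -13)
  D3: (7, 5, -12) + (-1, 1, 0) = (6, 6, -12)
  D4: (7, 5, -12) + (-1, 0, 1) = (6, 5, -11)
  D5: (7, 5, -12) + (0, -1, 1) = (7, 4, -11)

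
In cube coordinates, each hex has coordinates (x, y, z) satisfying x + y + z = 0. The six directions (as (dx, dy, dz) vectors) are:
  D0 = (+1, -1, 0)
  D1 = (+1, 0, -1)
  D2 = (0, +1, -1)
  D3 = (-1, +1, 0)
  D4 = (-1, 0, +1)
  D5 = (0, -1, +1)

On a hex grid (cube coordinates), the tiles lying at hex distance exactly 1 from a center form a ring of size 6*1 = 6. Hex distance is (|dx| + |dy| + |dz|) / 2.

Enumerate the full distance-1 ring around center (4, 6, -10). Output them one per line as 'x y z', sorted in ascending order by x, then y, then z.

Walk ring at distance 1 from (4, 6, -10):
Start at center + D4*1 = (3, 6, -9)
  hex 0: (3, 6, -9)
  hex 1: (4, 5, -9)
  hex 2: (5, 5, -10)
  hex 3: (5, 6, -11)
  hex 4: (4, 7, -11)
  hex 5: (3, 7, -10)
Sorted: 6 hexes.

Answer: 3 6 -9
3 7 -10
4 5 -9
4 7 -11
5 5 -10
5 6 -11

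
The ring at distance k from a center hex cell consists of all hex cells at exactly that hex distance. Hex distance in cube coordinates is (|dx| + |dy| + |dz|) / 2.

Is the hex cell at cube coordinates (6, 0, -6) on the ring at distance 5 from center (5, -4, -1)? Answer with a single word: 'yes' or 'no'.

|px - cx| = |6 - 5| = 1
|py - cy| = |0 - (-4)| = 4
|pz - cz| = |-6 - (-1)| = 5
distance = (1+4+5)/2 = 10/2 = 5
radius = 5; distance == radius -> yes

Answer: yes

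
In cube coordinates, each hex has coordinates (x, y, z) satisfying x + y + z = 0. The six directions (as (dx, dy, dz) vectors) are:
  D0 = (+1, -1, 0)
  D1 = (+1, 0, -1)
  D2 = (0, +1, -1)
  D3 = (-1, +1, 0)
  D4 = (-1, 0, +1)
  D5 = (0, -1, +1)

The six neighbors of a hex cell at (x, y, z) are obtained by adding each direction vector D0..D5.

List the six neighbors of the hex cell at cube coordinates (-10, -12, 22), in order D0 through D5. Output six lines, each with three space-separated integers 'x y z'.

Answer: -9 -13 22
-9 -12 21
-10 -11 21
-11 -11 22
-11 -12 23
-10 -13 23

Derivation:
Center: (-10, -12, 22). Add each direction:
  D0: (-10, -12, 22) + (1, -1, 0) = (-9, -13, 22)
  D1: (-10, -12, 22) + (1, 0, -1) = (-9, -12, 21)
  D2: (-10, -12, 22) + (0, 1, -1) = (-10, -11, 21)
  D3: (-10, -12, 22) + (-1, 1, 0) = (-11, -11, 22)
  D4: (-10, -12, 22) + (-1, 0, 1) = (-11, -12, 23)
  D5: (-10, -12, 22) + (0, -1, 1) = (-10, -13, 23)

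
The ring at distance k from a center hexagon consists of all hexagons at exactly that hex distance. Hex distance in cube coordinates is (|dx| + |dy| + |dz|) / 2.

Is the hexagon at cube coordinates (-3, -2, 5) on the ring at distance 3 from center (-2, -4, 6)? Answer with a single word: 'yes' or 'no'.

|px - cx| = |-3 - (-2)| = 1
|py - cy| = |-2 - (-4)| = 2
|pz - cz| = |5 - 6| = 1
distance = (1+2+1)/2 = 4/2 = 2
radius = 3; distance != radius -> no

Answer: no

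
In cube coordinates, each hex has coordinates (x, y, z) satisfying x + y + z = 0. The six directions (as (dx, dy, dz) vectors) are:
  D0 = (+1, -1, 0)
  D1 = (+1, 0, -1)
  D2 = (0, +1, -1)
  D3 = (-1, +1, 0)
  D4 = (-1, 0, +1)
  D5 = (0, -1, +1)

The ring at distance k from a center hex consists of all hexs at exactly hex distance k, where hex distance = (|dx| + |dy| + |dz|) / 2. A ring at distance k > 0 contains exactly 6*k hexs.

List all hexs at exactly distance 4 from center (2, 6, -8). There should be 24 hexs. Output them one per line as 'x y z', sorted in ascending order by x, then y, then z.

Walk ring at distance 4 from (2, 6, -8):
Start at center + D4*4 = (-2, 6, -4)
  hex 0: (-2, 6, -4)
  hex 1: (-1, 5, -4)
  hex 2: (0, 4, -4)
  hex 3: (1, 3, -4)
  hex 4: (2, 2, -4)
  hex 5: (3, 2, -5)
  hex 6: (4, 2, -6)
  hex 7: (5, 2, -7)
  hex 8: (6, 2, -8)
  hex 9: (6, 3, -9)
  hex 10: (6, 4, -10)
  hex 11: (6, 5, -11)
  hex 12: (6, 6, -12)
  hex 13: (5, 7, -12)
  hex 14: (4, 8, -12)
  hex 15: (3, 9, -12)
  hex 16: (2, 10, -12)
  hex 17: (1, 10, -11)
  hex 18: (0, 10, -10)
  hex 19: (-1, 10, -9)
  hex 20: (-2, 10, -8)
  hex 21: (-2, 9, -7)
  hex 22: (-2, 8, -6)
  hex 23: (-2, 7, -5)
Sorted: 24 hexes.

Answer: -2 6 -4
-2 7 -5
-2 8 -6
-2 9 -7
-2 10 -8
-1 5 -4
-1 10 -9
0 4 -4
0 10 -10
1 3 -4
1 10 -11
2 2 -4
2 10 -12
3 2 -5
3 9 -12
4 2 -6
4 8 -12
5 2 -7
5 7 -12
6 2 -8
6 3 -9
6 4 -10
6 5 -11
6 6 -12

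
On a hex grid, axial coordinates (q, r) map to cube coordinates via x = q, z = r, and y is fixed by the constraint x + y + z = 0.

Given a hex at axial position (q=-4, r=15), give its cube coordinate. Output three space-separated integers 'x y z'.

x = q = -4
z = r = 15
y = -x - z = -(-4) - (15) = -11

Answer: -4 -11 15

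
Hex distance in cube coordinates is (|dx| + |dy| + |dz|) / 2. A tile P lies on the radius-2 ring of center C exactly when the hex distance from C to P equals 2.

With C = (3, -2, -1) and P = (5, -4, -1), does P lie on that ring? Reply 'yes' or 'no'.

Answer: yes

Derivation:
|px - cx| = |5 - 3| = 2
|py - cy| = |-4 - (-2)| = 2
|pz - cz| = |-1 - (-1)| = 0
distance = (2+2+0)/2 = 4/2 = 2
radius = 2; distance == radius -> yes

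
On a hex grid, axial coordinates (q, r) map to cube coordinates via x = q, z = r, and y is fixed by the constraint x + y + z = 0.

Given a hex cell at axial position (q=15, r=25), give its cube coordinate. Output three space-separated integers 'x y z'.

x = q = 15
z = r = 25
y = -x - z = -(15) - (25) = -40

Answer: 15 -40 25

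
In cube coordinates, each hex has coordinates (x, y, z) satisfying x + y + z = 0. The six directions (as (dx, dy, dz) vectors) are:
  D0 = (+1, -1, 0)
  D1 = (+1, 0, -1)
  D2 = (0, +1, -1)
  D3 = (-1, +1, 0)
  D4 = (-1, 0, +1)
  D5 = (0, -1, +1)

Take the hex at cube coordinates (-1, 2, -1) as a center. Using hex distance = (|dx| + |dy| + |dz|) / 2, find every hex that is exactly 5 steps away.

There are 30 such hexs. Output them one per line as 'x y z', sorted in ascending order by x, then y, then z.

Answer: -6 2 4
-6 3 3
-6 4 2
-6 5 1
-6 6 0
-6 7 -1
-5 1 4
-5 7 -2
-4 0 4
-4 7 -3
-3 -1 4
-3 7 -4
-2 -2 4
-2 7 -5
-1 -3 4
-1 7 -6
0 -3 3
0 6 -6
1 -3 2
1 5 -6
2 -3 1
2 4 -6
3 -3 0
3 3 -6
4 -3 -1
4 -2 -2
4 -1 -3
4 0 -4
4 1 -5
4 2 -6

Derivation:
Walk ring at distance 5 from (-1, 2, -1):
Start at center + D4*5 = (-6, 2, 4)
  hex 0: (-6, 2, 4)
  hex 1: (-5, 1, 4)
  hex 2: (-4, 0, 4)
  hex 3: (-3, -1, 4)
  hex 4: (-2, -2, 4)
  hex 5: (-1, -3, 4)
  hex 6: (0, -3, 3)
  hex 7: (1, -3, 2)
  hex 8: (2, -3, 1)
  hex 9: (3, -3, 0)
  hex 10: (4, -3, -1)
  hex 11: (4, -2, -2)
  hex 12: (4, -1, -3)
  hex 13: (4, 0, -4)
  hex 14: (4, 1, -5)
  hex 15: (4, 2, -6)
  hex 16: (3, 3, -6)
  hex 17: (2, 4, -6)
  hex 18: (1, 5, -6)
  hex 19: (0, 6, -6)
  hex 20: (-1, 7, -6)
  hex 21: (-2, 7, -5)
  hex 22: (-3, 7, -4)
  hex 23: (-4, 7, -3)
  hex 24: (-5, 7, -2)
  hex 25: (-6, 7, -1)
  hex 26: (-6, 6, 0)
  hex 27: (-6, 5, 1)
  hex 28: (-6, 4, 2)
  hex 29: (-6, 3, 3)
Sorted: 30 hexes.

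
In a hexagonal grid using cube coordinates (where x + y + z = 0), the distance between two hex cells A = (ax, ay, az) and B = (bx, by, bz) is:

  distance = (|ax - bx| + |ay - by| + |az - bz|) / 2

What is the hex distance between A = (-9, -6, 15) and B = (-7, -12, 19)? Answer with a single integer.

Answer: 6

Derivation:
|ax - bx| = |-9 - (-7)| = 2
|ay - by| = |-6 - (-12)| = 6
|az - bz| = |15 - 19| = 4
distance = (2 + 6 + 4) / 2 = 12 / 2 = 6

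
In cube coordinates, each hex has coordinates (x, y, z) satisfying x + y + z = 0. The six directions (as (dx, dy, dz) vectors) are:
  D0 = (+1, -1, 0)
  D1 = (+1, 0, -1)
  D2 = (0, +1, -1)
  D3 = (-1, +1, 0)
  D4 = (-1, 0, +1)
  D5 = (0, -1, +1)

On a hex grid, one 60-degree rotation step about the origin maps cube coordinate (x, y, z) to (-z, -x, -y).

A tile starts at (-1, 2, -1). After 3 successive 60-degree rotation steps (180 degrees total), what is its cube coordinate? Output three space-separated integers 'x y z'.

Answer: 1 -2 1

Derivation:
Start: (-1, 2, -1)
Step 1: (-1, 2, -1) -> (-(-1), -(-1), -(2)) = (1, 1, -2)
Step 2: (1, 1, -2) -> (-(-2), -(1), -(1)) = (2, -1, -1)
Step 3: (2, -1, -1) -> (-(-1), -(2), -(-1)) = (1, -2, 1)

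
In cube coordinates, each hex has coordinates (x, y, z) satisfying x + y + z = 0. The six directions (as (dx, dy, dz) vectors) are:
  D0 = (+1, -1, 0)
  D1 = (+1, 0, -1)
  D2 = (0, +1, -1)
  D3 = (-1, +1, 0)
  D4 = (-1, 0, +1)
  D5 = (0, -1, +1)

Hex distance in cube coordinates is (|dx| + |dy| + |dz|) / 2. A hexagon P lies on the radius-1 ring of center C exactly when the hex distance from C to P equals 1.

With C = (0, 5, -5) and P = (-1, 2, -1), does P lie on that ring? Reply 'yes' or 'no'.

|px - cx| = |-1 - 0| = 1
|py - cy| = |2 - 5| = 3
|pz - cz| = |-1 - (-5)| = 4
distance = (1+3+4)/2 = 8/2 = 4
radius = 1; distance != radius -> no

Answer: no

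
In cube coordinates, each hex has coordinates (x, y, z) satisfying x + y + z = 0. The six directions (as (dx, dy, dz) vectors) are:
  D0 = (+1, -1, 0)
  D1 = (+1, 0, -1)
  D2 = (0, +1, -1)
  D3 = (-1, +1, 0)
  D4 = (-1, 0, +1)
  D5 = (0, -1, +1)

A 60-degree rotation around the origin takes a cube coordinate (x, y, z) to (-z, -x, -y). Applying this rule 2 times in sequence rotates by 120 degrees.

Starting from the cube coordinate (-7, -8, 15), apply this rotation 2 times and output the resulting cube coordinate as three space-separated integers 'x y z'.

Start: (-7, -8, 15)
Step 1: (-7, -8, 15) -> (-(15), -(-7), -(-8)) = (-15, 7, 8)
Step 2: (-15, 7, 8) -> (-(8), -(-15), -(7)) = (-8, 15, -7)

Answer: -8 15 -7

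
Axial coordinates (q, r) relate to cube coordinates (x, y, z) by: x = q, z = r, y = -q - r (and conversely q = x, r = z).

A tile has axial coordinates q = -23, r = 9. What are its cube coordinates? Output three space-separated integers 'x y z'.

x = q = -23
z = r = 9
y = -x - z = -(-23) - (9) = 14

Answer: -23 14 9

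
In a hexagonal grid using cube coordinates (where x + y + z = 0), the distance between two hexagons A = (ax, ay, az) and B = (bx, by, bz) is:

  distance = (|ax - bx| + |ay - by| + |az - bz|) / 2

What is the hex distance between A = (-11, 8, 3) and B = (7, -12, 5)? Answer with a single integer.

Answer: 20

Derivation:
|ax - bx| = |-11 - 7| = 18
|ay - by| = |8 - (-12)| = 20
|az - bz| = |3 - 5| = 2
distance = (18 + 20 + 2) / 2 = 40 / 2 = 20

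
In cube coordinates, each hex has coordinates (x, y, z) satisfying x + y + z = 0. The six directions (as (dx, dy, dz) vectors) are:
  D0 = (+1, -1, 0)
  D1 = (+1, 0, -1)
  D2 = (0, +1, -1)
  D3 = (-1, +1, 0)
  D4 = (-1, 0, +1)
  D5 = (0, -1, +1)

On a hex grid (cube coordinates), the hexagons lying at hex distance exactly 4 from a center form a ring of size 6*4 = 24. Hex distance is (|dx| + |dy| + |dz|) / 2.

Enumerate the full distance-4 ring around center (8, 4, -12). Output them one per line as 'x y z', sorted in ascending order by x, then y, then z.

Answer: 4 4 -8
4 5 -9
4 6 -10
4 7 -11
4 8 -12
5 3 -8
5 8 -13
6 2 -8
6 8 -14
7 1 -8
7 8 -15
8 0 -8
8 8 -16
9 0 -9
9 7 -16
10 0 -10
10 6 -16
11 0 -11
11 5 -16
12 0 -12
12 1 -13
12 2 -14
12 3 -15
12 4 -16

Derivation:
Walk ring at distance 4 from (8, 4, -12):
Start at center + D4*4 = (4, 4, -8)
  hex 0: (4, 4, -8)
  hex 1: (5, 3, -8)
  hex 2: (6, 2, -8)
  hex 3: (7, 1, -8)
  hex 4: (8, 0, -8)
  hex 5: (9, 0, -9)
  hex 6: (10, 0, -10)
  hex 7: (11, 0, -11)
  hex 8: (12, 0, -12)
  hex 9: (12, 1, -13)
  hex 10: (12, 2, -14)
  hex 11: (12, 3, -15)
  hex 12: (12, 4, -16)
  hex 13: (11, 5, -16)
  hex 14: (10, 6, -16)
  hex 15: (9, 7, -16)
  hex 16: (8, 8, -16)
  hex 17: (7, 8, -15)
  hex 18: (6, 8, -14)
  hex 19: (5, 8, -13)
  hex 20: (4, 8, -12)
  hex 21: (4, 7, -11)
  hex 22: (4, 6, -10)
  hex 23: (4, 5, -9)
Sorted: 24 hexes.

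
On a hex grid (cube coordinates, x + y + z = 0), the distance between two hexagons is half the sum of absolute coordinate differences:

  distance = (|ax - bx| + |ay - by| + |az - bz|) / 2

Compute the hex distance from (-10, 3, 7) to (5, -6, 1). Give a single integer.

|ax - bx| = |-10 - 5| = 15
|ay - by| = |3 - (-6)| = 9
|az - bz| = |7 - 1| = 6
distance = (15 + 9 + 6) / 2 = 30 / 2 = 15

Answer: 15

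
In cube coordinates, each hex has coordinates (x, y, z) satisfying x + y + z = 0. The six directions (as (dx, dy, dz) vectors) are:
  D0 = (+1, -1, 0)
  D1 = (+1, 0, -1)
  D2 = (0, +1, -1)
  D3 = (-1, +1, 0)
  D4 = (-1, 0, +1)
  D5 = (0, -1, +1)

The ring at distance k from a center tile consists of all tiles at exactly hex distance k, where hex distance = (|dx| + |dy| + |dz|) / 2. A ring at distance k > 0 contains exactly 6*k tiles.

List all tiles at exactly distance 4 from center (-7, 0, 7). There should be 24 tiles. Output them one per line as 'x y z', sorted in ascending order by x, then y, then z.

Answer: -11 0 11
-11 1 10
-11 2 9
-11 3 8
-11 4 7
-10 -1 11
-10 4 6
-9 -2 11
-9 4 5
-8 -3 11
-8 4 4
-7 -4 11
-7 4 3
-6 -4 10
-6 3 3
-5 -4 9
-5 2 3
-4 -4 8
-4 1 3
-3 -4 7
-3 -3 6
-3 -2 5
-3 -1 4
-3 0 3

Derivation:
Walk ring at distance 4 from (-7, 0, 7):
Start at center + D4*4 = (-11, 0, 11)
  hex 0: (-11, 0, 11)
  hex 1: (-10, -1, 11)
  hex 2: (-9, -2, 11)
  hex 3: (-8, -3, 11)
  hex 4: (-7, -4, 11)
  hex 5: (-6, -4, 10)
  hex 6: (-5, -4, 9)
  hex 7: (-4, -4, 8)
  hex 8: (-3, -4, 7)
  hex 9: (-3, -3, 6)
  hex 10: (-3, -2, 5)
  hex 11: (-3, -1, 4)
  hex 12: (-3, 0, 3)
  hex 13: (-4, 1, 3)
  hex 14: (-5, 2, 3)
  hex 15: (-6, 3, 3)
  hex 16: (-7, 4, 3)
  hex 17: (-8, 4, 4)
  hex 18: (-9, 4, 5)
  hex 19: (-10, 4, 6)
  hex 20: (-11, 4, 7)
  hex 21: (-11, 3, 8)
  hex 22: (-11, 2, 9)
  hex 23: (-11, 1, 10)
Sorted: 24 hexes.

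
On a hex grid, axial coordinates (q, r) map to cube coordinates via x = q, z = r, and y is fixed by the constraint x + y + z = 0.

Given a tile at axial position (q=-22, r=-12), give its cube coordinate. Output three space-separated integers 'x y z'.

Answer: -22 34 -12

Derivation:
x = q = -22
z = r = -12
y = -x - z = -(-22) - (-12) = 34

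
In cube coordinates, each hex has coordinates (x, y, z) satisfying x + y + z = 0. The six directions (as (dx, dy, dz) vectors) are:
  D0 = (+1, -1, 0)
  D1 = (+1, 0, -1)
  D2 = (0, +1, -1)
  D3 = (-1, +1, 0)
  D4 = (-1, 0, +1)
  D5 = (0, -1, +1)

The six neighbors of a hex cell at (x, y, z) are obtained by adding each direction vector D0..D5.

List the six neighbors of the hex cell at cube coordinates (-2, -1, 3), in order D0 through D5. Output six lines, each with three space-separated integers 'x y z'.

Answer: -1 -2 3
-1 -1 2
-2 0 2
-3 0 3
-3 -1 4
-2 -2 4

Derivation:
Center: (-2, -1, 3). Add each direction:
  D0: (-2, -1, 3) + (1, -1, 0) = (-1, -2, 3)
  D1: (-2, -1, 3) + (1, 0, -1) = (-1, -1, 2)
  D2: (-2, -1, 3) + (0, 1, -1) = (-2, 0, 2)
  D3: (-2, -1, 3) + (-1, 1, 0) = (-3, 0, 3)
  D4: (-2, -1, 3) + (-1, 0, 1) = (-3, -1, 4)
  D5: (-2, -1, 3) + (0, -1, 1) = (-2, -2, 4)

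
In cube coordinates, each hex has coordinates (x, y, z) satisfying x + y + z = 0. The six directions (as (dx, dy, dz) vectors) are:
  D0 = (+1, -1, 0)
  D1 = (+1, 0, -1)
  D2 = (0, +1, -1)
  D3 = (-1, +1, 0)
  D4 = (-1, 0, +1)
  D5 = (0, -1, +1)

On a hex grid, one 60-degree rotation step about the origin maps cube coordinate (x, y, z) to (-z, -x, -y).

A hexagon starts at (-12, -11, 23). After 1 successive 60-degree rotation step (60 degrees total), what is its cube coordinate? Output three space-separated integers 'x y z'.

Start: (-12, -11, 23)
Step 1: (-12, -11, 23) -> (-(23), -(-12), -(-11)) = (-23, 12, 11)

Answer: -23 12 11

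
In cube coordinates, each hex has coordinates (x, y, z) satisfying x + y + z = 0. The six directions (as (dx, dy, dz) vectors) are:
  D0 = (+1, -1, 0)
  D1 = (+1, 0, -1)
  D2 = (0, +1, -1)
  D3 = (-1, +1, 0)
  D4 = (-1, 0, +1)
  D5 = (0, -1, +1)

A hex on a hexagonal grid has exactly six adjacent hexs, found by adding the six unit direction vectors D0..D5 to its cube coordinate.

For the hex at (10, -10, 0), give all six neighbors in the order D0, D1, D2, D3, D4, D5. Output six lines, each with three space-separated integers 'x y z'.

Center: (10, -10, 0). Add each direction:
  D0: (10, -10, 0) + (1, -1, 0) = (11, -11, 0)
  D1: (10, -10, 0) + (1, 0, -1) = (11, -10, -1)
  D2: (10, -10, 0) + (0, 1, -1) = (10, -9, -1)
  D3: (10, -10, 0) + (-1, 1, 0) = (9, -9, 0)
  D4: (10, -10, 0) + (-1, 0, 1) = (9, -10, 1)
  D5: (10, -10, 0) + (0, -1, 1) = (10, -11, 1)

Answer: 11 -11 0
11 -10 -1
10 -9 -1
9 -9 0
9 -10 1
10 -11 1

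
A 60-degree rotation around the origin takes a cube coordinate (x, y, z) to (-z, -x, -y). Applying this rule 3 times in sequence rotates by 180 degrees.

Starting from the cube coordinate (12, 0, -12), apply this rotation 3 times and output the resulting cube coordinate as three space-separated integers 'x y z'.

Start: (12, 0, -12)
Step 1: (12, 0, -12) -> (-(-12), -(12), -(0)) = (12, -12, 0)
Step 2: (12, -12, 0) -> (-(0), -(12), -(-12)) = (0, -12, 12)
Step 3: (0, -12, 12) -> (-(12), -(0), -(-12)) = (-12, 0, 12)

Answer: -12 0 12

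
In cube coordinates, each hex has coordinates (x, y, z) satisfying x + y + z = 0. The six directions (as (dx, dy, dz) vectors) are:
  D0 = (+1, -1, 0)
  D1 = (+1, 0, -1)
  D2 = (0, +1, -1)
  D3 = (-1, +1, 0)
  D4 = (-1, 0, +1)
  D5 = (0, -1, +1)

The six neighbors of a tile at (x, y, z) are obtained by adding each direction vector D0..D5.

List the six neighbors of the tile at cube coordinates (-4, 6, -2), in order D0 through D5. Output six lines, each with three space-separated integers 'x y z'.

Answer: -3 5 -2
-3 6 -3
-4 7 -3
-5 7 -2
-5 6 -1
-4 5 -1

Derivation:
Center: (-4, 6, -2). Add each direction:
  D0: (-4, 6, -2) + (1, -1, 0) = (-3, 5, -2)
  D1: (-4, 6, -2) + (1, 0, -1) = (-3, 6, -3)
  D2: (-4, 6, -2) + (0, 1, -1) = (-4, 7, -3)
  D3: (-4, 6, -2) + (-1, 1, 0) = (-5, 7, -2)
  D4: (-4, 6, -2) + (-1, 0, 1) = (-5, 6, -1)
  D5: (-4, 6, -2) + (0, -1, 1) = (-4, 5, -1)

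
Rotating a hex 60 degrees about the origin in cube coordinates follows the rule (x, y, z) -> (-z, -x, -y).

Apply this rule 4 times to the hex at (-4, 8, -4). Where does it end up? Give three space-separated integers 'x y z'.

Start: (-4, 8, -4)
Step 1: (-4, 8, -4) -> (-(-4), -(-4), -(8)) = (4, 4, -8)
Step 2: (4, 4, -8) -> (-(-8), -(4), -(4)) = (8, -4, -4)
Step 3: (8, -4, -4) -> (-(-4), -(8), -(-4)) = (4, -8, 4)
Step 4: (4, -8, 4) -> (-(4), -(4), -(-8)) = (-4, -4, 8)

Answer: -4 -4 8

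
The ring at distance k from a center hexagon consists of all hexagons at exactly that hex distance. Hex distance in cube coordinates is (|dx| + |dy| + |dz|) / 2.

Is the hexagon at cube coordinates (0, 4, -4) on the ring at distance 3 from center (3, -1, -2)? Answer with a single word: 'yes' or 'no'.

|px - cx| = |0 - 3| = 3
|py - cy| = |4 - (-1)| = 5
|pz - cz| = |-4 - (-2)| = 2
distance = (3+5+2)/2 = 10/2 = 5
radius = 3; distance != radius -> no

Answer: no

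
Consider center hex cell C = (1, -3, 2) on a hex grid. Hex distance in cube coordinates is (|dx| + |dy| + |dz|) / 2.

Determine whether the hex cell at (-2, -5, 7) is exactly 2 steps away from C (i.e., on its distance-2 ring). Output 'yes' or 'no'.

|px - cx| = |-2 - 1| = 3
|py - cy| = |-5 - (-3)| = 2
|pz - cz| = |7 - 2| = 5
distance = (3+2+5)/2 = 10/2 = 5
radius = 2; distance != radius -> no

Answer: no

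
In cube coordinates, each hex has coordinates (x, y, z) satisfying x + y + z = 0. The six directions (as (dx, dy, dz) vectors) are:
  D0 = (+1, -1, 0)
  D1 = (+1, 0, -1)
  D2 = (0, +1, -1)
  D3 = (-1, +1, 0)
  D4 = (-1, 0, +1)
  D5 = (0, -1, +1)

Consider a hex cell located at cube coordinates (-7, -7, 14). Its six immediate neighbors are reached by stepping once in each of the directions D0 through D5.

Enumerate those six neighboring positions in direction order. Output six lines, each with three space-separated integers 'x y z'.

Answer: -6 -8 14
-6 -7 13
-7 -6 13
-8 -6 14
-8 -7 15
-7 -8 15

Derivation:
Center: (-7, -7, 14). Add each direction:
  D0: (-7, -7, 14) + (1, -1, 0) = (-6, -8, 14)
  D1: (-7, -7, 14) + (1, 0, -1) = (-6, -7, 13)
  D2: (-7, -7, 14) + (0, 1, -1) = (-7, -6, 13)
  D3: (-7, -7, 14) + (-1, 1, 0) = (-8, -6, 14)
  D4: (-7, -7, 14) + (-1, 0, 1) = (-8, -7, 15)
  D5: (-7, -7, 14) + (0, -1, 1) = (-7, -8, 15)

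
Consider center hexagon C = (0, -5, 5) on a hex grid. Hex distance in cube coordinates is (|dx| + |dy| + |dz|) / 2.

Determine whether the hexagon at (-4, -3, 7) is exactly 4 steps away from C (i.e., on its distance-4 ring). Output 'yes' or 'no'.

Answer: yes

Derivation:
|px - cx| = |-4 - 0| = 4
|py - cy| = |-3 - (-5)| = 2
|pz - cz| = |7 - 5| = 2
distance = (4+2+2)/2 = 8/2 = 4
radius = 4; distance == radius -> yes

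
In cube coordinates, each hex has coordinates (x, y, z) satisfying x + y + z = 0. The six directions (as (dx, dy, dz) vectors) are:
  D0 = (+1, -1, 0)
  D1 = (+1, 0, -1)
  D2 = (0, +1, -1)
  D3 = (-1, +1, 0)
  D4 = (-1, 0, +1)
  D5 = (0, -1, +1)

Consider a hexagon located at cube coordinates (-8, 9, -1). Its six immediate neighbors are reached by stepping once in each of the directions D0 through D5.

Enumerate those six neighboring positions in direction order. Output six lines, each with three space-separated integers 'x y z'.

Center: (-8, 9, -1). Add each direction:
  D0: (-8, 9, -1) + (1, -1, 0) = (-7, 8, -1)
  D1: (-8, 9, -1) + (1, 0, -1) = (-7, 9, -2)
  D2: (-8, 9, -1) + (0, 1, -1) = (-8, 10, -2)
  D3: (-8, 9, -1) + (-1, 1, 0) = (-9, 10, -1)
  D4: (-8, 9, -1) + (-1, 0, 1) = (-9, 9, 0)
  D5: (-8, 9, -1) + (0, -1, 1) = (-8, 8, 0)

Answer: -7 8 -1
-7 9 -2
-8 10 -2
-9 10 -1
-9 9 0
-8 8 0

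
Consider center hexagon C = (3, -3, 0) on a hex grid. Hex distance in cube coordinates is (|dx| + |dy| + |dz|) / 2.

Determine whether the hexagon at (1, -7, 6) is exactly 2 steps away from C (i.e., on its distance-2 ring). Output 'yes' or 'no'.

Answer: no

Derivation:
|px - cx| = |1 - 3| = 2
|py - cy| = |-7 - (-3)| = 4
|pz - cz| = |6 - 0| = 6
distance = (2+4+6)/2 = 12/2 = 6
radius = 2; distance != radius -> no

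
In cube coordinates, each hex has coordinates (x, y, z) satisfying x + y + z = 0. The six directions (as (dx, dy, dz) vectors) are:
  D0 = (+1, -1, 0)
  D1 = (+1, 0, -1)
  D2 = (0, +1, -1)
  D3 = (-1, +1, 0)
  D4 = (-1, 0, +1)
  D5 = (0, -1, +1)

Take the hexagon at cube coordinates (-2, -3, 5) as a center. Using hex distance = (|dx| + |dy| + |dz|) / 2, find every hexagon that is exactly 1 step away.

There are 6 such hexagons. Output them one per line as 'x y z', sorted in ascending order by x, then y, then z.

Walk ring at distance 1 from (-2, -3, 5):
Start at center + D4*1 = (-3, -3, 6)
  hex 0: (-3, -3, 6)
  hex 1: (-2, -4, 6)
  hex 2: (-1, -4, 5)
  hex 3: (-1, -3, 4)
  hex 4: (-2, -2, 4)
  hex 5: (-3, -2, 5)
Sorted: 6 hexes.

Answer: -3 -3 6
-3 -2 5
-2 -4 6
-2 -2 4
-1 -4 5
-1 -3 4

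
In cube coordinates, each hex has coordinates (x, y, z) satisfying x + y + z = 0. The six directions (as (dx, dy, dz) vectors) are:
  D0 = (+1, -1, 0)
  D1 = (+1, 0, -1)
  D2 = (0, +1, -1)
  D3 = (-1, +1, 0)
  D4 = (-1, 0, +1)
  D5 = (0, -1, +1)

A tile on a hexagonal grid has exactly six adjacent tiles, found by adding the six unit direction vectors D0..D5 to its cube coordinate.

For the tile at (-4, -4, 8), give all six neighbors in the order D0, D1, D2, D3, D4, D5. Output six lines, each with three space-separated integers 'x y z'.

Center: (-4, -4, 8). Add each direction:
  D0: (-4, -4, 8) + (1, -1, 0) = (-3, -5, 8)
  D1: (-4, -4, 8) + (1, 0, -1) = (-3, -4, 7)
  D2: (-4, -4, 8) + (0, 1, -1) = (-4, -3, 7)
  D3: (-4, -4, 8) + (-1, 1, 0) = (-5, -3, 8)
  D4: (-4, -4, 8) + (-1, 0, 1) = (-5, -4, 9)
  D5: (-4, -4, 8) + (0, -1, 1) = (-4, -5, 9)

Answer: -3 -5 8
-3 -4 7
-4 -3 7
-5 -3 8
-5 -4 9
-4 -5 9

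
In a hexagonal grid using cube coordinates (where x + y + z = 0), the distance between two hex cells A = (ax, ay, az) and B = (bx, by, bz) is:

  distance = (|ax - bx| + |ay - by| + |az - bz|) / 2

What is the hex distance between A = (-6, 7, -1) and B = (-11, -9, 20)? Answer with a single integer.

|ax - bx| = |-6 - (-11)| = 5
|ay - by| = |7 - (-9)| = 16
|az - bz| = |-1 - 20| = 21
distance = (5 + 16 + 21) / 2 = 42 / 2 = 21

Answer: 21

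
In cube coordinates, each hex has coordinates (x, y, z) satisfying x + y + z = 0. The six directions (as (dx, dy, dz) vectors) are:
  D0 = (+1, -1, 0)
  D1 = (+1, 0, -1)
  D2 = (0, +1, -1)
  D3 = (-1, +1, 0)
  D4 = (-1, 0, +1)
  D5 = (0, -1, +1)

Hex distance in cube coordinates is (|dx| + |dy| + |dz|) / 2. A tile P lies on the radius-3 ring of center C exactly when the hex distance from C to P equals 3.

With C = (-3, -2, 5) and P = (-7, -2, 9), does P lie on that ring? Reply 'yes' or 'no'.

|px - cx| = |-7 - (-3)| = 4
|py - cy| = |-2 - (-2)| = 0
|pz - cz| = |9 - 5| = 4
distance = (4+0+4)/2 = 8/2 = 4
radius = 3; distance != radius -> no

Answer: no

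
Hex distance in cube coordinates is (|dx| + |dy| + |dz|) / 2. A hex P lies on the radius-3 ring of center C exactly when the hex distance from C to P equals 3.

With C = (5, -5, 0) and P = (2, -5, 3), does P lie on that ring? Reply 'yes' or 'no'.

Answer: yes

Derivation:
|px - cx| = |2 - 5| = 3
|py - cy| = |-5 - (-5)| = 0
|pz - cz| = |3 - 0| = 3
distance = (3+0+3)/2 = 6/2 = 3
radius = 3; distance == radius -> yes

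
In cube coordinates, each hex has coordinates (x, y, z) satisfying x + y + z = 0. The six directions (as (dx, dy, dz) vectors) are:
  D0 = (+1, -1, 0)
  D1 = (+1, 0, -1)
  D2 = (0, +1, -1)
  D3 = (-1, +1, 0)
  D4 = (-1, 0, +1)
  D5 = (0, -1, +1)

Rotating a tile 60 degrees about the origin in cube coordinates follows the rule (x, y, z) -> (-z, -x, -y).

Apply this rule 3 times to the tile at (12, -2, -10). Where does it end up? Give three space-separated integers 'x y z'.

Answer: -12 2 10

Derivation:
Start: (12, -2, -10)
Step 1: (12, -2, -10) -> (-(-10), -(12), -(-2)) = (10, -12, 2)
Step 2: (10, -12, 2) -> (-(2), -(10), -(-12)) = (-2, -10, 12)
Step 3: (-2, -10, 12) -> (-(12), -(-2), -(-10)) = (-12, 2, 10)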